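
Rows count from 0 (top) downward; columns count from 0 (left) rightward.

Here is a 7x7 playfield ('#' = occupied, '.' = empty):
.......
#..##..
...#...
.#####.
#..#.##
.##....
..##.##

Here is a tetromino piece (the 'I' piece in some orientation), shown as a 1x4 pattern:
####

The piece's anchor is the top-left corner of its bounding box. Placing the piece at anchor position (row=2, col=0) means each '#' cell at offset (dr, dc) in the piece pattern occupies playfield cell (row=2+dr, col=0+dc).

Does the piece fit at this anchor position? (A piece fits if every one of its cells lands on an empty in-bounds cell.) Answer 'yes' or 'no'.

Check each piece cell at anchor (2, 0):
  offset (0,0) -> (2,0): empty -> OK
  offset (0,1) -> (2,1): empty -> OK
  offset (0,2) -> (2,2): empty -> OK
  offset (0,3) -> (2,3): occupied ('#') -> FAIL
All cells valid: no

Answer: no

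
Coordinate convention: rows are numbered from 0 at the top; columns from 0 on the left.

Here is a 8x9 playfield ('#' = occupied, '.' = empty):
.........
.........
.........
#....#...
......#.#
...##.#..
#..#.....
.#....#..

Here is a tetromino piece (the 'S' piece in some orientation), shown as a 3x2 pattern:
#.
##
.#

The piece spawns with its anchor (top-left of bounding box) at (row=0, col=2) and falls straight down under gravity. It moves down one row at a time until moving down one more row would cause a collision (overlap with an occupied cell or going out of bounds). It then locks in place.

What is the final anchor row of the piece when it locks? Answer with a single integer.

Answer: 2

Derivation:
Spawn at (row=0, col=2). Try each row:
  row 0: fits
  row 1: fits
  row 2: fits
  row 3: blocked -> lock at row 2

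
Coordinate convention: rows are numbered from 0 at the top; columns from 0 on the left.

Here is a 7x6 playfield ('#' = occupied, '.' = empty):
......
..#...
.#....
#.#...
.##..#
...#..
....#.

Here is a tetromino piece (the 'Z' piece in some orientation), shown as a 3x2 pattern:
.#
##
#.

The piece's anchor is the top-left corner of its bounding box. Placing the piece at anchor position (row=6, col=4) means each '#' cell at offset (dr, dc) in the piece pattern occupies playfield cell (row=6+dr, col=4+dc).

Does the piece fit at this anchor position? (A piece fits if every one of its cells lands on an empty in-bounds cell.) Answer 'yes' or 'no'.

Check each piece cell at anchor (6, 4):
  offset (0,1) -> (6,5): empty -> OK
  offset (1,0) -> (7,4): out of bounds -> FAIL
  offset (1,1) -> (7,5): out of bounds -> FAIL
  offset (2,0) -> (8,4): out of bounds -> FAIL
All cells valid: no

Answer: no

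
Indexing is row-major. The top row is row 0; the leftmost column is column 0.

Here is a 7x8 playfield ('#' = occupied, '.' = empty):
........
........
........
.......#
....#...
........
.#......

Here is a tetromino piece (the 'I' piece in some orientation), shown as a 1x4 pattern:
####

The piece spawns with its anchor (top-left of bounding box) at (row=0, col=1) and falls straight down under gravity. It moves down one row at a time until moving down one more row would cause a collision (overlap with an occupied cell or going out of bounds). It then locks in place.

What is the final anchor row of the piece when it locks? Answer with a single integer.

Answer: 3

Derivation:
Spawn at (row=0, col=1). Try each row:
  row 0: fits
  row 1: fits
  row 2: fits
  row 3: fits
  row 4: blocked -> lock at row 3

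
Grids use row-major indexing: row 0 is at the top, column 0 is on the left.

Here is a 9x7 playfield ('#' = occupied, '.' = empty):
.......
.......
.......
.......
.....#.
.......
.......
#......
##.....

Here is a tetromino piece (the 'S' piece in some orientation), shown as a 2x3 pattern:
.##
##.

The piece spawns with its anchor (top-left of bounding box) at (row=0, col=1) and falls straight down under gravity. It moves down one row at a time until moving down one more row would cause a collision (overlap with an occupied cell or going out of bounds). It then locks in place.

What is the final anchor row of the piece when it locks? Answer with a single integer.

Answer: 6

Derivation:
Spawn at (row=0, col=1). Try each row:
  row 0: fits
  row 1: fits
  row 2: fits
  row 3: fits
  row 4: fits
  row 5: fits
  row 6: fits
  row 7: blocked -> lock at row 6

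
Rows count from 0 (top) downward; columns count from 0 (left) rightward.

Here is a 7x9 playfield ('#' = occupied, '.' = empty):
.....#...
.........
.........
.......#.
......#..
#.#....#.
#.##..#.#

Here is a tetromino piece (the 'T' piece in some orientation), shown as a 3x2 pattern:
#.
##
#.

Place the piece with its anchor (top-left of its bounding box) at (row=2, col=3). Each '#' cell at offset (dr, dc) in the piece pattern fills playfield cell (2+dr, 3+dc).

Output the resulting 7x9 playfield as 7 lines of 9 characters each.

Fill (2+0,3+0) = (2,3)
Fill (2+1,3+0) = (3,3)
Fill (2+1,3+1) = (3,4)
Fill (2+2,3+0) = (4,3)

Answer: .....#...
.........
...#.....
...##..#.
...#..#..
#.#....#.
#.##..#.#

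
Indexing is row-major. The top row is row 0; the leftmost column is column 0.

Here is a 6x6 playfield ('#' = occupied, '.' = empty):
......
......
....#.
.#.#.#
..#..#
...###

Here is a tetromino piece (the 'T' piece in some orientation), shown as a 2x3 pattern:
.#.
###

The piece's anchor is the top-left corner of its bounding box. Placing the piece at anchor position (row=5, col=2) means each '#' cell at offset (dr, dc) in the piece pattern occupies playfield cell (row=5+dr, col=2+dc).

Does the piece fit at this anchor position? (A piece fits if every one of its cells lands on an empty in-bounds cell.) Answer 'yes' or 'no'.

Answer: no

Derivation:
Check each piece cell at anchor (5, 2):
  offset (0,1) -> (5,3): occupied ('#') -> FAIL
  offset (1,0) -> (6,2): out of bounds -> FAIL
  offset (1,1) -> (6,3): out of bounds -> FAIL
  offset (1,2) -> (6,4): out of bounds -> FAIL
All cells valid: no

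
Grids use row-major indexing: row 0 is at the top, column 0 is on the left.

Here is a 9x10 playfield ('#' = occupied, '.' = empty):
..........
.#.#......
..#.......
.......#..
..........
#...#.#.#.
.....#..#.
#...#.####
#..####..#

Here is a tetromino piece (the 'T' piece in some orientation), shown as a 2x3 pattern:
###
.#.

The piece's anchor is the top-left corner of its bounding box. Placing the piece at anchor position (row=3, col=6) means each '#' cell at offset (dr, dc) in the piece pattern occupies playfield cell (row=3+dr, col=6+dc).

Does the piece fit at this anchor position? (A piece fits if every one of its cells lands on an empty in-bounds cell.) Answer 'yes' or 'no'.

Answer: no

Derivation:
Check each piece cell at anchor (3, 6):
  offset (0,0) -> (3,6): empty -> OK
  offset (0,1) -> (3,7): occupied ('#') -> FAIL
  offset (0,2) -> (3,8): empty -> OK
  offset (1,1) -> (4,7): empty -> OK
All cells valid: no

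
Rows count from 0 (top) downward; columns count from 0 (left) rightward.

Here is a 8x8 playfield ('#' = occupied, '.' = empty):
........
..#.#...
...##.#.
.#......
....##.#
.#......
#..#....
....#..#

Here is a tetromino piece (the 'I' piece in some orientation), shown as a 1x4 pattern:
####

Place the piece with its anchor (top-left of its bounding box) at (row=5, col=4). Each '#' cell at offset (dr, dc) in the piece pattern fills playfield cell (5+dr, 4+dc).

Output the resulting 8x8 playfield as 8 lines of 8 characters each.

Answer: ........
..#.#...
...##.#.
.#......
....##.#
.#..####
#..#....
....#..#

Derivation:
Fill (5+0,4+0) = (5,4)
Fill (5+0,4+1) = (5,5)
Fill (5+0,4+2) = (5,6)
Fill (5+0,4+3) = (5,7)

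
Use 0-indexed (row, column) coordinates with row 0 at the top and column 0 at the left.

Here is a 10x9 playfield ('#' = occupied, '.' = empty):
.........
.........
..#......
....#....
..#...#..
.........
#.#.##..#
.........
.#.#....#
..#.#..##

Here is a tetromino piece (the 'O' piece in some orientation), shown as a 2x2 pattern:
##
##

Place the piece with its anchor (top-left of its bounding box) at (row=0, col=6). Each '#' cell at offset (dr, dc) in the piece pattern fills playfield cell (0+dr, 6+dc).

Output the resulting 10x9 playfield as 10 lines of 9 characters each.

Fill (0+0,6+0) = (0,6)
Fill (0+0,6+1) = (0,7)
Fill (0+1,6+0) = (1,6)
Fill (0+1,6+1) = (1,7)

Answer: ......##.
......##.
..#......
....#....
..#...#..
.........
#.#.##..#
.........
.#.#....#
..#.#..##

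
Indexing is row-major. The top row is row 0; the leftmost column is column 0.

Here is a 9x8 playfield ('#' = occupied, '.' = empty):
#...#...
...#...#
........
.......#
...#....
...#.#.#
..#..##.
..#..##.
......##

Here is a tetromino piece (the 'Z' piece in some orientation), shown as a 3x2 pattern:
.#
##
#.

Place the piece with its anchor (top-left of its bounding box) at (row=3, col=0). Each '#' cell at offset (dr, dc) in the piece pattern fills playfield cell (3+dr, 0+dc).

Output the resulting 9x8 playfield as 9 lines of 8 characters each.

Answer: #...#...
...#...#
........
.#.....#
##.#....
#..#.#.#
..#..##.
..#..##.
......##

Derivation:
Fill (3+0,0+1) = (3,1)
Fill (3+1,0+0) = (4,0)
Fill (3+1,0+1) = (4,1)
Fill (3+2,0+0) = (5,0)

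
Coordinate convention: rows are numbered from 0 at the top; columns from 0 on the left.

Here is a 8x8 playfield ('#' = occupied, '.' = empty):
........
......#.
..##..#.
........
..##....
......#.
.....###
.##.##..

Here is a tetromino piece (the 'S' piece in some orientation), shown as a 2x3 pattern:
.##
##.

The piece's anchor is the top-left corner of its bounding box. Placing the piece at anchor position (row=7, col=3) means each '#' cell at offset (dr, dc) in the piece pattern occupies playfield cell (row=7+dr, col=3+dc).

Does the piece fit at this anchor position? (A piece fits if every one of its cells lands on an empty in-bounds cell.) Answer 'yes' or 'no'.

Check each piece cell at anchor (7, 3):
  offset (0,1) -> (7,4): occupied ('#') -> FAIL
  offset (0,2) -> (7,5): occupied ('#') -> FAIL
  offset (1,0) -> (8,3): out of bounds -> FAIL
  offset (1,1) -> (8,4): out of bounds -> FAIL
All cells valid: no

Answer: no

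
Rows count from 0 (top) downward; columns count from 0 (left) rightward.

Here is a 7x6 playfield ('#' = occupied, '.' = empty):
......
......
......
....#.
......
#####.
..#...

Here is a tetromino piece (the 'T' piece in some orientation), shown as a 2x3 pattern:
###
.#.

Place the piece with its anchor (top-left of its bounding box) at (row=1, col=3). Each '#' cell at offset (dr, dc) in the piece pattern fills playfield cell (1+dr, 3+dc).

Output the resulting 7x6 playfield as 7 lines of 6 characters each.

Answer: ......
...###
....#.
....#.
......
#####.
..#...

Derivation:
Fill (1+0,3+0) = (1,3)
Fill (1+0,3+1) = (1,4)
Fill (1+0,3+2) = (1,5)
Fill (1+1,3+1) = (2,4)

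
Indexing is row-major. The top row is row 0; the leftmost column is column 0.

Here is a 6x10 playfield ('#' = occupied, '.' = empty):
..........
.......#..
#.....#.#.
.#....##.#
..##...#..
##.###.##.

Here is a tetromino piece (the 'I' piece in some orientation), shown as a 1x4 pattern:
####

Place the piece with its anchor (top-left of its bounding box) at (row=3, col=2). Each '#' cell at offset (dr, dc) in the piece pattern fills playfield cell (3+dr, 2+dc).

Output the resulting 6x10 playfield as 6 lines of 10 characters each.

Answer: ..........
.......#..
#.....#.#.
.#######.#
..##...#..
##.###.##.

Derivation:
Fill (3+0,2+0) = (3,2)
Fill (3+0,2+1) = (3,3)
Fill (3+0,2+2) = (3,4)
Fill (3+0,2+3) = (3,5)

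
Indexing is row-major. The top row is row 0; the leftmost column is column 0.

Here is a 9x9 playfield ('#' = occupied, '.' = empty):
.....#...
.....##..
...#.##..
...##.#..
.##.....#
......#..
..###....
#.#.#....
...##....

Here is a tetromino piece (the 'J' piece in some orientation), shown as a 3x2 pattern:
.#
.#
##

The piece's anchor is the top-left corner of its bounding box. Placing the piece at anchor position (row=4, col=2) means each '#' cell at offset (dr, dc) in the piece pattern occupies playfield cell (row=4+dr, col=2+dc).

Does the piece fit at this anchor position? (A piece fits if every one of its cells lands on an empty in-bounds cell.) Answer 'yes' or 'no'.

Check each piece cell at anchor (4, 2):
  offset (0,1) -> (4,3): empty -> OK
  offset (1,1) -> (5,3): empty -> OK
  offset (2,0) -> (6,2): occupied ('#') -> FAIL
  offset (2,1) -> (6,3): occupied ('#') -> FAIL
All cells valid: no

Answer: no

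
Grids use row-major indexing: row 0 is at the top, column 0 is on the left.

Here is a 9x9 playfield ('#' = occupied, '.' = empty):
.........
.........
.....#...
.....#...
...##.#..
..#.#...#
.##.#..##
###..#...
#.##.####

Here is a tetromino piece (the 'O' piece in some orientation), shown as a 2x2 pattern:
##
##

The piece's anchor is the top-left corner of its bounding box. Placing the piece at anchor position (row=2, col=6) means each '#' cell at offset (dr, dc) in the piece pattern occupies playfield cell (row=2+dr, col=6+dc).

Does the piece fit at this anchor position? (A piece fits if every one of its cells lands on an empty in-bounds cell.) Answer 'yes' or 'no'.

Answer: yes

Derivation:
Check each piece cell at anchor (2, 6):
  offset (0,0) -> (2,6): empty -> OK
  offset (0,1) -> (2,7): empty -> OK
  offset (1,0) -> (3,6): empty -> OK
  offset (1,1) -> (3,7): empty -> OK
All cells valid: yes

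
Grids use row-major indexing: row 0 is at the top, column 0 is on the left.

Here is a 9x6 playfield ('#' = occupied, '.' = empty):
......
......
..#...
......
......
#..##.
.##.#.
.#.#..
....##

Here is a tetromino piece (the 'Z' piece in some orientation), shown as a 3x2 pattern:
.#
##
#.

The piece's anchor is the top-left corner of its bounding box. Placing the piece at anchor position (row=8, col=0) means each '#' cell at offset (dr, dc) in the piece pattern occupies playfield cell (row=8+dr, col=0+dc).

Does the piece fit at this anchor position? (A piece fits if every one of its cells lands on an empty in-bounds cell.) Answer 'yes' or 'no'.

Check each piece cell at anchor (8, 0):
  offset (0,1) -> (8,1): empty -> OK
  offset (1,0) -> (9,0): out of bounds -> FAIL
  offset (1,1) -> (9,1): out of bounds -> FAIL
  offset (2,0) -> (10,0): out of bounds -> FAIL
All cells valid: no

Answer: no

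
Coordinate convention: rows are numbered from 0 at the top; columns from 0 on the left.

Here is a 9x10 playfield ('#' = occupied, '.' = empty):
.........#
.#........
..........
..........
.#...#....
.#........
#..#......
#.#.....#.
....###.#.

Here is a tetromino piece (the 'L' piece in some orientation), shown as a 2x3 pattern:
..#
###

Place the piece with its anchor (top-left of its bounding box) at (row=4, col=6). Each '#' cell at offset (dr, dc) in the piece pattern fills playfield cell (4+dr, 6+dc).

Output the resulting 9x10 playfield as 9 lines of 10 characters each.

Fill (4+0,6+2) = (4,8)
Fill (4+1,6+0) = (5,6)
Fill (4+1,6+1) = (5,7)
Fill (4+1,6+2) = (5,8)

Answer: .........#
.#........
..........
..........
.#...#..#.
.#....###.
#..#......
#.#.....#.
....###.#.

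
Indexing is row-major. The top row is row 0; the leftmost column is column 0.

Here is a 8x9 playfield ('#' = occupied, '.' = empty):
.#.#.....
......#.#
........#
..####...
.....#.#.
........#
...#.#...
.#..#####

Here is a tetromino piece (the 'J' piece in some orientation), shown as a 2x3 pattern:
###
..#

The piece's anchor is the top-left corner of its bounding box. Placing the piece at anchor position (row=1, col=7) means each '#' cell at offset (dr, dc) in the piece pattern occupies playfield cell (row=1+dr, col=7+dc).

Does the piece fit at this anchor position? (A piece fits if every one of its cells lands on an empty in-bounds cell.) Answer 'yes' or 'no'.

Answer: no

Derivation:
Check each piece cell at anchor (1, 7):
  offset (0,0) -> (1,7): empty -> OK
  offset (0,1) -> (1,8): occupied ('#') -> FAIL
  offset (0,2) -> (1,9): out of bounds -> FAIL
  offset (1,2) -> (2,9): out of bounds -> FAIL
All cells valid: no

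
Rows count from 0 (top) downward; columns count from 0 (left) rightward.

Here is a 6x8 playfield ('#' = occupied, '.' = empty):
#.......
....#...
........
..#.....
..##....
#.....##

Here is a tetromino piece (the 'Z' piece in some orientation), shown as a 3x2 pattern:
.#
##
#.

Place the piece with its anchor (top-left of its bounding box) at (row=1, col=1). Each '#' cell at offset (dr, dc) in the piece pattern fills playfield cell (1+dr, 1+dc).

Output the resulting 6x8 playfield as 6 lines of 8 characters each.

Answer: #.......
..#.#...
.##.....
.##.....
..##....
#.....##

Derivation:
Fill (1+0,1+1) = (1,2)
Fill (1+1,1+0) = (2,1)
Fill (1+1,1+1) = (2,2)
Fill (1+2,1+0) = (3,1)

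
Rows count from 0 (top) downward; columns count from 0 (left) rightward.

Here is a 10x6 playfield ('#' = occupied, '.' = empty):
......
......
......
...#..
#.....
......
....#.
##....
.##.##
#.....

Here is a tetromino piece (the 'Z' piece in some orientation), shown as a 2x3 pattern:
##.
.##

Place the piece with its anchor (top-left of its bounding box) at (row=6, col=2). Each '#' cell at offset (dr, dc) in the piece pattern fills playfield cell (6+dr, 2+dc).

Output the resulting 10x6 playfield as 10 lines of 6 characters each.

Answer: ......
......
......
...#..
#.....
......
..###.
##.##.
.##.##
#.....

Derivation:
Fill (6+0,2+0) = (6,2)
Fill (6+0,2+1) = (6,3)
Fill (6+1,2+1) = (7,3)
Fill (6+1,2+2) = (7,4)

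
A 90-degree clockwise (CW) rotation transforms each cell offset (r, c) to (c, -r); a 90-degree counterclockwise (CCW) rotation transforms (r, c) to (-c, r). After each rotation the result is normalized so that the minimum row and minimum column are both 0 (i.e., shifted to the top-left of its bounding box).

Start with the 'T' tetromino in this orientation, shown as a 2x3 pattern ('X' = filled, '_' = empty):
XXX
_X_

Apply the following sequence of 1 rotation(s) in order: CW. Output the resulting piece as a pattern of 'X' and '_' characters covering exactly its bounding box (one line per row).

Answer: _X
XX
_X

Derivation:
Start:
XXX
_X_
After rotation 1 (CW):
_X
XX
_X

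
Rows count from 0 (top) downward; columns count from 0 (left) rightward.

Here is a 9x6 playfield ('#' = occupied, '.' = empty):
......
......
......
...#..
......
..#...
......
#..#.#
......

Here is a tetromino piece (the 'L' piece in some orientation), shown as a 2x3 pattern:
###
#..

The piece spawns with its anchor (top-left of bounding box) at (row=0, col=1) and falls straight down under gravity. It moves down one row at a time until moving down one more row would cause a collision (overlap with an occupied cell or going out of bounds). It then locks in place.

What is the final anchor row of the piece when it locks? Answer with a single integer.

Spawn at (row=0, col=1). Try each row:
  row 0: fits
  row 1: fits
  row 2: fits
  row 3: blocked -> lock at row 2

Answer: 2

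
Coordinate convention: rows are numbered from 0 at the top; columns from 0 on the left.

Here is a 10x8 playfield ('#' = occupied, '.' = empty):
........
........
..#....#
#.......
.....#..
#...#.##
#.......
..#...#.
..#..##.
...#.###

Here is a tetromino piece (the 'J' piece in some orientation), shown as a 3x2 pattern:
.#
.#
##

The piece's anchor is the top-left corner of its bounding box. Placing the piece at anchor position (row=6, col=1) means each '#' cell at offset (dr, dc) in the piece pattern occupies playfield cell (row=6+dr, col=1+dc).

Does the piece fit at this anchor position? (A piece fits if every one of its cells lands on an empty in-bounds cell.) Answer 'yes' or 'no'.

Check each piece cell at anchor (6, 1):
  offset (0,1) -> (6,2): empty -> OK
  offset (1,1) -> (7,2): occupied ('#') -> FAIL
  offset (2,0) -> (8,1): empty -> OK
  offset (2,1) -> (8,2): occupied ('#') -> FAIL
All cells valid: no

Answer: no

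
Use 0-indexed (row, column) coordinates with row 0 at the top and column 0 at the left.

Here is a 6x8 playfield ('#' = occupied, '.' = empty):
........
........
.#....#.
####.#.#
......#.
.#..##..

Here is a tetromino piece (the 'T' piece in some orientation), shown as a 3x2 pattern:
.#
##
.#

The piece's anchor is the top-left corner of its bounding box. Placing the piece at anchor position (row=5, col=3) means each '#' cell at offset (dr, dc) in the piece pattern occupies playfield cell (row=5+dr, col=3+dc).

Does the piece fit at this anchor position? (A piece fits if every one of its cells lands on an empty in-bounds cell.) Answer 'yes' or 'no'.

Answer: no

Derivation:
Check each piece cell at anchor (5, 3):
  offset (0,1) -> (5,4): occupied ('#') -> FAIL
  offset (1,0) -> (6,3): out of bounds -> FAIL
  offset (1,1) -> (6,4): out of bounds -> FAIL
  offset (2,1) -> (7,4): out of bounds -> FAIL
All cells valid: no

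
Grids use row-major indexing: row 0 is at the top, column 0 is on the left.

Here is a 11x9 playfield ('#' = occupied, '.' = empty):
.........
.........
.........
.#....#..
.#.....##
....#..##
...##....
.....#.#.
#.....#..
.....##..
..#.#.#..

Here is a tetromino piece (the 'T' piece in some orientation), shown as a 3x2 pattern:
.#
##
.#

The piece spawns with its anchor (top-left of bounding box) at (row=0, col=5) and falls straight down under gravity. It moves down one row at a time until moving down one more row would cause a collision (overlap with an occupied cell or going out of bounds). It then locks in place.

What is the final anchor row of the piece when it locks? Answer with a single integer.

Answer: 0

Derivation:
Spawn at (row=0, col=5). Try each row:
  row 0: fits
  row 1: blocked -> lock at row 0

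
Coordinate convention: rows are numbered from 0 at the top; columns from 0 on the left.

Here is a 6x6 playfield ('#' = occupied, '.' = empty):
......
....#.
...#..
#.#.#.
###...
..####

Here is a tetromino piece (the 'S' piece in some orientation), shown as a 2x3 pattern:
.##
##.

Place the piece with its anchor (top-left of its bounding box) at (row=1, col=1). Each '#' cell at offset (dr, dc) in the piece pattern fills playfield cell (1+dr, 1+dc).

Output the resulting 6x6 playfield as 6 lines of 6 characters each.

Answer: ......
..###.
.###..
#.#.#.
###...
..####

Derivation:
Fill (1+0,1+1) = (1,2)
Fill (1+0,1+2) = (1,3)
Fill (1+1,1+0) = (2,1)
Fill (1+1,1+1) = (2,2)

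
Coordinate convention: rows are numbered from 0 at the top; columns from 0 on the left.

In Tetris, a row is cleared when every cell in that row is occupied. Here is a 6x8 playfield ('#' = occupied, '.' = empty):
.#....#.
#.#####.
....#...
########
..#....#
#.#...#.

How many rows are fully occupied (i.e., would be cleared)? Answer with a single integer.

Answer: 1

Derivation:
Check each row:
  row 0: 6 empty cells -> not full
  row 1: 2 empty cells -> not full
  row 2: 7 empty cells -> not full
  row 3: 0 empty cells -> FULL (clear)
  row 4: 6 empty cells -> not full
  row 5: 5 empty cells -> not full
Total rows cleared: 1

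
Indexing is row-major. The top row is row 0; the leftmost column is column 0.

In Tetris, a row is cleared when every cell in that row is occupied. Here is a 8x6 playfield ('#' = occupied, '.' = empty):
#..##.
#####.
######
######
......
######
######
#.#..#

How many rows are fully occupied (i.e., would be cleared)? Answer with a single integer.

Answer: 4

Derivation:
Check each row:
  row 0: 3 empty cells -> not full
  row 1: 1 empty cell -> not full
  row 2: 0 empty cells -> FULL (clear)
  row 3: 0 empty cells -> FULL (clear)
  row 4: 6 empty cells -> not full
  row 5: 0 empty cells -> FULL (clear)
  row 6: 0 empty cells -> FULL (clear)
  row 7: 3 empty cells -> not full
Total rows cleared: 4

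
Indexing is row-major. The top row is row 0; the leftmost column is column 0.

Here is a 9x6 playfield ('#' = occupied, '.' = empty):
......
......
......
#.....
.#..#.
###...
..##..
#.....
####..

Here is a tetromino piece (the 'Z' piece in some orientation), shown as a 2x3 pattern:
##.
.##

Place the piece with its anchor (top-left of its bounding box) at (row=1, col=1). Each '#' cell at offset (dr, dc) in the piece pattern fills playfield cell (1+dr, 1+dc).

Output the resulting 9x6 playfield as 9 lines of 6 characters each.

Fill (1+0,1+0) = (1,1)
Fill (1+0,1+1) = (1,2)
Fill (1+1,1+1) = (2,2)
Fill (1+1,1+2) = (2,3)

Answer: ......
.##...
..##..
#.....
.#..#.
###...
..##..
#.....
####..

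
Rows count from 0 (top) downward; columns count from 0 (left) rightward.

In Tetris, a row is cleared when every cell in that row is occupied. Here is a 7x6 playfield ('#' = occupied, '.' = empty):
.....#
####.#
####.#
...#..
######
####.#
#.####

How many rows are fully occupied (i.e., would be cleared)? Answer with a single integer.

Answer: 1

Derivation:
Check each row:
  row 0: 5 empty cells -> not full
  row 1: 1 empty cell -> not full
  row 2: 1 empty cell -> not full
  row 3: 5 empty cells -> not full
  row 4: 0 empty cells -> FULL (clear)
  row 5: 1 empty cell -> not full
  row 6: 1 empty cell -> not full
Total rows cleared: 1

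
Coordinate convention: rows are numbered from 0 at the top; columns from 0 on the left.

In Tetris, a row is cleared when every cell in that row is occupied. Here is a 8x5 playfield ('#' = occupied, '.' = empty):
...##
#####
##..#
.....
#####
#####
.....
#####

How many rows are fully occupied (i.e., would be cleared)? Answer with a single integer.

Check each row:
  row 0: 3 empty cells -> not full
  row 1: 0 empty cells -> FULL (clear)
  row 2: 2 empty cells -> not full
  row 3: 5 empty cells -> not full
  row 4: 0 empty cells -> FULL (clear)
  row 5: 0 empty cells -> FULL (clear)
  row 6: 5 empty cells -> not full
  row 7: 0 empty cells -> FULL (clear)
Total rows cleared: 4

Answer: 4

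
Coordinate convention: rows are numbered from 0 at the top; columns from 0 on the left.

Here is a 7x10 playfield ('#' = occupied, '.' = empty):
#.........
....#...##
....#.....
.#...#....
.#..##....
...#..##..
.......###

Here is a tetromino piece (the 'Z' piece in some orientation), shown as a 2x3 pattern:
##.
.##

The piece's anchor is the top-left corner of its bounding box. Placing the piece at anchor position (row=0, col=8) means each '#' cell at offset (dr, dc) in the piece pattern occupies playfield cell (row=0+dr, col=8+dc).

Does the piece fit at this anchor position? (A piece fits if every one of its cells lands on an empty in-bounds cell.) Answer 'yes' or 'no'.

Check each piece cell at anchor (0, 8):
  offset (0,0) -> (0,8): empty -> OK
  offset (0,1) -> (0,9): empty -> OK
  offset (1,1) -> (1,9): occupied ('#') -> FAIL
  offset (1,2) -> (1,10): out of bounds -> FAIL
All cells valid: no

Answer: no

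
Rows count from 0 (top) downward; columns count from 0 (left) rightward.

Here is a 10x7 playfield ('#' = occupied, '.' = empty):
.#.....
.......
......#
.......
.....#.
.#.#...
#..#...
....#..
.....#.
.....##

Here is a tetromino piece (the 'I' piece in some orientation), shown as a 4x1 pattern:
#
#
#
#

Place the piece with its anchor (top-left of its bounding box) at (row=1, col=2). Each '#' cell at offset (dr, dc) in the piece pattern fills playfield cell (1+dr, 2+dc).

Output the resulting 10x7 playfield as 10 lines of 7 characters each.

Fill (1+0,2+0) = (1,2)
Fill (1+1,2+0) = (2,2)
Fill (1+2,2+0) = (3,2)
Fill (1+3,2+0) = (4,2)

Answer: .#.....
..#....
..#...#
..#....
..#..#.
.#.#...
#..#...
....#..
.....#.
.....##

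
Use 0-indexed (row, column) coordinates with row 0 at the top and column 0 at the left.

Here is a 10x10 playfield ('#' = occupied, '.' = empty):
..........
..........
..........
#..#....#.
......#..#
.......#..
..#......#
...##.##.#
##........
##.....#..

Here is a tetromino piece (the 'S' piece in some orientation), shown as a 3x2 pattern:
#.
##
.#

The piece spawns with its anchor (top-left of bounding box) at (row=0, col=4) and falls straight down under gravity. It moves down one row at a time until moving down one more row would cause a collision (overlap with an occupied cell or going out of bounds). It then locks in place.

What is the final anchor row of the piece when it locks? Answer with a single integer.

Answer: 5

Derivation:
Spawn at (row=0, col=4). Try each row:
  row 0: fits
  row 1: fits
  row 2: fits
  row 3: fits
  row 4: fits
  row 5: fits
  row 6: blocked -> lock at row 5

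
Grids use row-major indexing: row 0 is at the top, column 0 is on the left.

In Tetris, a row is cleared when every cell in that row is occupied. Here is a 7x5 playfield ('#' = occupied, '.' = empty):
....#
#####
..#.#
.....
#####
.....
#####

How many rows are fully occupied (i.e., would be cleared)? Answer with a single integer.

Check each row:
  row 0: 4 empty cells -> not full
  row 1: 0 empty cells -> FULL (clear)
  row 2: 3 empty cells -> not full
  row 3: 5 empty cells -> not full
  row 4: 0 empty cells -> FULL (clear)
  row 5: 5 empty cells -> not full
  row 6: 0 empty cells -> FULL (clear)
Total rows cleared: 3

Answer: 3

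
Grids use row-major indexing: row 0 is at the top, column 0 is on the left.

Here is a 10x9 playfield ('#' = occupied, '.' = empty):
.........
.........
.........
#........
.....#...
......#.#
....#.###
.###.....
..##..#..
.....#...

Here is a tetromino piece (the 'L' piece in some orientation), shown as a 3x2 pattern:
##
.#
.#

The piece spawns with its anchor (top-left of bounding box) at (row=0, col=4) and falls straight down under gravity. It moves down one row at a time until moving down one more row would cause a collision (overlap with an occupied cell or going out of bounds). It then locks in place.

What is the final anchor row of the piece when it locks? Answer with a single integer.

Answer: 1

Derivation:
Spawn at (row=0, col=4). Try each row:
  row 0: fits
  row 1: fits
  row 2: blocked -> lock at row 1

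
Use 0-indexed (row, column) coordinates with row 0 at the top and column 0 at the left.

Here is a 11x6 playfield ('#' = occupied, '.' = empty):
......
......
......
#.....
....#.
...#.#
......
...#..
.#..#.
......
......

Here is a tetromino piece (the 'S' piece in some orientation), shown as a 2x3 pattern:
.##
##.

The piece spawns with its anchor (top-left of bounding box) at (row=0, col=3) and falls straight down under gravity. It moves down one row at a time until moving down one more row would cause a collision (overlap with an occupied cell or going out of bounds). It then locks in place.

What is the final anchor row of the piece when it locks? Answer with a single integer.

Answer: 2

Derivation:
Spawn at (row=0, col=3). Try each row:
  row 0: fits
  row 1: fits
  row 2: fits
  row 3: blocked -> lock at row 2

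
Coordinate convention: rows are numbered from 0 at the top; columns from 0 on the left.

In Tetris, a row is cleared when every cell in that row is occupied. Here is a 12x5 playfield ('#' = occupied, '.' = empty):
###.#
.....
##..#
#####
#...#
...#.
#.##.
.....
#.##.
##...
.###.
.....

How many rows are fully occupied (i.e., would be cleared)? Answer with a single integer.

Check each row:
  row 0: 1 empty cell -> not full
  row 1: 5 empty cells -> not full
  row 2: 2 empty cells -> not full
  row 3: 0 empty cells -> FULL (clear)
  row 4: 3 empty cells -> not full
  row 5: 4 empty cells -> not full
  row 6: 2 empty cells -> not full
  row 7: 5 empty cells -> not full
  row 8: 2 empty cells -> not full
  row 9: 3 empty cells -> not full
  row 10: 2 empty cells -> not full
  row 11: 5 empty cells -> not full
Total rows cleared: 1

Answer: 1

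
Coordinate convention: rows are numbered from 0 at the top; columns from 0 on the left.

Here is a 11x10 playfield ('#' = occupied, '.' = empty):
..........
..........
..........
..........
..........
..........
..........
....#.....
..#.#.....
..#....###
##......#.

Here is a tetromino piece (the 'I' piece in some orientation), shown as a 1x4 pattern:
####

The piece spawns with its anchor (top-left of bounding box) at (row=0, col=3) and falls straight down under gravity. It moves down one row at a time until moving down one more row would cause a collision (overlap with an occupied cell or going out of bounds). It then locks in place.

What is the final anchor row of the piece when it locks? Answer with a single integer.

Answer: 6

Derivation:
Spawn at (row=0, col=3). Try each row:
  row 0: fits
  row 1: fits
  row 2: fits
  row 3: fits
  row 4: fits
  row 5: fits
  row 6: fits
  row 7: blocked -> lock at row 6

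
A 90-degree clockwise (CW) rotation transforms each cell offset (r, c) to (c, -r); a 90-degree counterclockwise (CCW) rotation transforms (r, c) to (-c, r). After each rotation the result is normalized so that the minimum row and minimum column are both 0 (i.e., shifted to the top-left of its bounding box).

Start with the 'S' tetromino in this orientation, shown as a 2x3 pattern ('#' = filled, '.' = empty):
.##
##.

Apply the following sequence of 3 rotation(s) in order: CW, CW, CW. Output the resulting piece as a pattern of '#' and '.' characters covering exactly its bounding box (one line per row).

Answer: #.
##
.#

Derivation:
Start:
.##
##.
After rotation 1 (CW):
#.
##
.#
After rotation 2 (CW):
.##
##.
After rotation 3 (CW):
#.
##
.#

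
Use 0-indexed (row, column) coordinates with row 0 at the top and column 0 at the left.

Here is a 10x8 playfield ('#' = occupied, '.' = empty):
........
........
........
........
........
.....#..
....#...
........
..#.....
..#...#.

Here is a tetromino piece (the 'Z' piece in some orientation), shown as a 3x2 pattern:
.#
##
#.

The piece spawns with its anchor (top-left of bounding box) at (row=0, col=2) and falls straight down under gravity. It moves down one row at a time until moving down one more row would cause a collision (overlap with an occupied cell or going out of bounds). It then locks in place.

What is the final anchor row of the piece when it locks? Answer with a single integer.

Spawn at (row=0, col=2). Try each row:
  row 0: fits
  row 1: fits
  row 2: fits
  row 3: fits
  row 4: fits
  row 5: fits
  row 6: blocked -> lock at row 5

Answer: 5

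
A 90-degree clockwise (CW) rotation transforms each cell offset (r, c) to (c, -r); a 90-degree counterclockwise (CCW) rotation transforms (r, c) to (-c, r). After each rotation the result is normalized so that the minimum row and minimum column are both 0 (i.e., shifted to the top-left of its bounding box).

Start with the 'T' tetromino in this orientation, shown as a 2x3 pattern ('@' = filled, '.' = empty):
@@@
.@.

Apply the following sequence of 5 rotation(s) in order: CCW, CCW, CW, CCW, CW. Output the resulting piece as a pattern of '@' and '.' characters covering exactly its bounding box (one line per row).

Answer: @.
@@
@.

Derivation:
Start:
@@@
.@.
After rotation 1 (CCW):
@.
@@
@.
After rotation 2 (CCW):
.@.
@@@
After rotation 3 (CW):
@.
@@
@.
After rotation 4 (CCW):
.@.
@@@
After rotation 5 (CW):
@.
@@
@.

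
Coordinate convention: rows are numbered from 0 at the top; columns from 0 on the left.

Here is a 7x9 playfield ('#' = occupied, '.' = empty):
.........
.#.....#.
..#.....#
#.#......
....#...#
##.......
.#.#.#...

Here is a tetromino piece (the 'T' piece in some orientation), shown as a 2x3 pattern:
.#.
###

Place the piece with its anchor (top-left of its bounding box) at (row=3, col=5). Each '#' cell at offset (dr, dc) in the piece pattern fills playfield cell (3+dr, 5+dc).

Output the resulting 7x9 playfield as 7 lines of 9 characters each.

Fill (3+0,5+1) = (3,6)
Fill (3+1,5+0) = (4,5)
Fill (3+1,5+1) = (4,6)
Fill (3+1,5+2) = (4,7)

Answer: .........
.#.....#.
..#.....#
#.#...#..
....#####
##.......
.#.#.#...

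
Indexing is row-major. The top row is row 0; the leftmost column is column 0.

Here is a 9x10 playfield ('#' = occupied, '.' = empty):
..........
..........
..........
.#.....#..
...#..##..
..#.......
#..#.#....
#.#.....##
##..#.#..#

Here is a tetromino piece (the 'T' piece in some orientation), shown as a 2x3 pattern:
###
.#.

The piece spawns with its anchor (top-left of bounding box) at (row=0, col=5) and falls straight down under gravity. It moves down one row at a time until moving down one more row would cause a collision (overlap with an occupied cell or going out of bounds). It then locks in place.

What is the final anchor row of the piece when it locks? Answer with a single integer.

Answer: 2

Derivation:
Spawn at (row=0, col=5). Try each row:
  row 0: fits
  row 1: fits
  row 2: fits
  row 3: blocked -> lock at row 2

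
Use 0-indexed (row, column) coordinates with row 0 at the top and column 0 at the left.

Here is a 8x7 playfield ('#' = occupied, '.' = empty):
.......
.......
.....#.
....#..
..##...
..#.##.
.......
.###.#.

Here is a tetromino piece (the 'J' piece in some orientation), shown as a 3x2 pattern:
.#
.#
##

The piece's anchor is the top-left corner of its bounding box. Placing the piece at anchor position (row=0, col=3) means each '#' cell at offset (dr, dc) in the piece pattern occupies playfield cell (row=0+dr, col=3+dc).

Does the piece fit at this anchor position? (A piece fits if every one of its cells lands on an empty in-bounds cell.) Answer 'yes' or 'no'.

Check each piece cell at anchor (0, 3):
  offset (0,1) -> (0,4): empty -> OK
  offset (1,1) -> (1,4): empty -> OK
  offset (2,0) -> (2,3): empty -> OK
  offset (2,1) -> (2,4): empty -> OK
All cells valid: yes

Answer: yes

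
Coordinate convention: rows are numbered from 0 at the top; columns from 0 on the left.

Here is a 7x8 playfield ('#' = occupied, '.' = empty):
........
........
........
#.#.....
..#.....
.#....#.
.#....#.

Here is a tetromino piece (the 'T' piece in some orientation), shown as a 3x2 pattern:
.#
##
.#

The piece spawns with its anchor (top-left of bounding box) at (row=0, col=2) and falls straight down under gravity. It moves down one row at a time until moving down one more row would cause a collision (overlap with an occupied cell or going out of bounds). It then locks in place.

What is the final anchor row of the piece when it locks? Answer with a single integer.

Spawn at (row=0, col=2). Try each row:
  row 0: fits
  row 1: fits
  row 2: blocked -> lock at row 1

Answer: 1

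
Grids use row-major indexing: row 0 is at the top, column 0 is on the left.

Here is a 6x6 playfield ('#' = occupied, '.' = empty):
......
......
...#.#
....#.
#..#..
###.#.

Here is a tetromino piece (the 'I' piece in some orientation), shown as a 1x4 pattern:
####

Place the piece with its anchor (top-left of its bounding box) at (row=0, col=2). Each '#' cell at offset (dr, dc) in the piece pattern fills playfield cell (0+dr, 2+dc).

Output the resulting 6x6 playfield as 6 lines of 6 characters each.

Fill (0+0,2+0) = (0,2)
Fill (0+0,2+1) = (0,3)
Fill (0+0,2+2) = (0,4)
Fill (0+0,2+3) = (0,5)

Answer: ..####
......
...#.#
....#.
#..#..
###.#.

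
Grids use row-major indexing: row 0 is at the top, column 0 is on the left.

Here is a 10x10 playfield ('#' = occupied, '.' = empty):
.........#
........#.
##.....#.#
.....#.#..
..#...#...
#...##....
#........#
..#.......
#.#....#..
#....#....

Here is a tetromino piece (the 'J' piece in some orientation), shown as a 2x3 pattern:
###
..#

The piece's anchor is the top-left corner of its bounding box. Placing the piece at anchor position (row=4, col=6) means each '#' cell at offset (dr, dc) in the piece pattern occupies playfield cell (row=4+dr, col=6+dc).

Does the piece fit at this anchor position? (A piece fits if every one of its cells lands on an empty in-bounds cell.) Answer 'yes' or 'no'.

Check each piece cell at anchor (4, 6):
  offset (0,0) -> (4,6): occupied ('#') -> FAIL
  offset (0,1) -> (4,7): empty -> OK
  offset (0,2) -> (4,8): empty -> OK
  offset (1,2) -> (5,8): empty -> OK
All cells valid: no

Answer: no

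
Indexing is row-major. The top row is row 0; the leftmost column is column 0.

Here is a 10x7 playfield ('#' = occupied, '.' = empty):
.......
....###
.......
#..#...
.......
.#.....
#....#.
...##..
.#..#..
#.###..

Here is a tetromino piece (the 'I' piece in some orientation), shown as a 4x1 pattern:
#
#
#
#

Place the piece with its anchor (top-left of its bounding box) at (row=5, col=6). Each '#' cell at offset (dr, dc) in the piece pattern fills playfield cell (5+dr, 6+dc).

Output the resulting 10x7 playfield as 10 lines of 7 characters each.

Fill (5+0,6+0) = (5,6)
Fill (5+1,6+0) = (6,6)
Fill (5+2,6+0) = (7,6)
Fill (5+3,6+0) = (8,6)

Answer: .......
....###
.......
#..#...
.......
.#....#
#....##
...##.#
.#..#.#
#.###..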